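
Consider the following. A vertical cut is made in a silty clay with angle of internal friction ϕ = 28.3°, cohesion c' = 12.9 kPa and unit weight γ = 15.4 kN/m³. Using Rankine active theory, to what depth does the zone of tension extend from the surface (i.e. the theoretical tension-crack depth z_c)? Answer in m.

2.80 m

K_a = tan²(45° − 28.3°/2) = 0.3568; √K_a = 0.5973.
The active pressure is zero where K_a γ z = 2c√K_a, so z_c = 2c/(γ√K_a) = 2×12.9/(15.4×0.5973) = 2.805 m.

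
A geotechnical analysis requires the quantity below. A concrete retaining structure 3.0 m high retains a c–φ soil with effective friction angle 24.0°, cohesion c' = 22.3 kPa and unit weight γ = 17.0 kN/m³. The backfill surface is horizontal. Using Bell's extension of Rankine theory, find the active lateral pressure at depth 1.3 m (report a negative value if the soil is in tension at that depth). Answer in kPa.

-19.6 kPa

K_a = (1 − sin φ)/(1 + sin φ) = 0.4217.
σ_a = K_a γ z − 2c√K_a = 0.4217×17.0×1.3 − 2×22.3×0.6494 = -19.64 kPa.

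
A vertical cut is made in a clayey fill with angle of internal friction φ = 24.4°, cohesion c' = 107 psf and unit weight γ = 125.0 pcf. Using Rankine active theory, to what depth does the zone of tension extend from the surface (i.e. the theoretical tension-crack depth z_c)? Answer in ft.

2.66 ft

K_a = tan²(45° − 24.4°/2) = 0.4153; √K_a = 0.6445.
The active pressure is zero where K_a γ z = 2c√K_a, so z_c = 2c/(γ√K_a) = 2×107/(125.0×0.6445) = 2.657 ft.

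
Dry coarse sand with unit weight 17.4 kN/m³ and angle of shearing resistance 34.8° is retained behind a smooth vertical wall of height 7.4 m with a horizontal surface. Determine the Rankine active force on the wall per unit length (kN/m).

130 kN/m

K_a = tan²(45° − φ/2) = 0.2733.
P_a = ½ K_a γ H² = 0.5 × 0.2733 × 17.4 × 7.4² = 130.2 kN/m.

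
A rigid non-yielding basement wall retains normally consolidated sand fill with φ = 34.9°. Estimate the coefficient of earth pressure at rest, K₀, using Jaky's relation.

K₀ = 1 − sin φ' = 1 − sin 34.9° = 0.4279.

0.428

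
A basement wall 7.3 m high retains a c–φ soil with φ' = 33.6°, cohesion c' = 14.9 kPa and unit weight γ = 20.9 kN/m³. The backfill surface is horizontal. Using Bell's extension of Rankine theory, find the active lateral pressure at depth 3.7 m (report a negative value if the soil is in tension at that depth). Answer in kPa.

6.25 kPa

K_a = (1 − sin φ)/(1 + sin φ) = 0.2875.
σ_a = K_a γ z − 2c√K_a = 0.2875×20.9×3.7 − 2×14.9×0.5362 = 6.254 kPa.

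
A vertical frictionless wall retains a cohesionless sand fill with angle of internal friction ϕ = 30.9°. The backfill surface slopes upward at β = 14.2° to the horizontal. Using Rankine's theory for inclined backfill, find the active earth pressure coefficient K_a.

K_a = cos β · (cos β − √(cos²β − cos²φ)) / (cos β + √(cos²β − cos²φ)).
cos β = 0.9694, cos φ = 0.8581, √(cos²β − cos²φ) = 0.4512.
K_a = 0.9694 × (0.9694 − 0.4512)/(0.9694 + 0.4512) = 0.3537.

0.354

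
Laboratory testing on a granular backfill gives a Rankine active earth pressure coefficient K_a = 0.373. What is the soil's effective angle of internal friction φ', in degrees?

27.2°

K_a = tan²(45° − φ/2) ⇒ 45° − φ/2 = arctan(√0.373) = 31.41°.
φ = 2(45° − 31.41°) = 27.17°.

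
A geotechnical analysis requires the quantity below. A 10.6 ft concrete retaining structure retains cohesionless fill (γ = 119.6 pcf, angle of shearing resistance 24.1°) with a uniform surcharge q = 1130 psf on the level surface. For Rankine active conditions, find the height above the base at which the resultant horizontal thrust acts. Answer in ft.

K_a = 0.4201.
Triangular part P₁ = ½K_aγH² = 2823 at H/3 = 3.533 ft; rectangular part P₂ = K_a q H = 5032 at H/2 = 5.300 ft.
ȳ = (P₁·3.533 + P₂·5.300)/(P₁+P₂) = 4.665 ft.

4.67 ft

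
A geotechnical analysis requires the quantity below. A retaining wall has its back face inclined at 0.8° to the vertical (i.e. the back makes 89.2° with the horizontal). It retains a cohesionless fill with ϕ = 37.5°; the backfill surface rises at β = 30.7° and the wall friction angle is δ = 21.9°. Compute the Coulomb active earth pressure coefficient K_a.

0.378

K_a = sin²(α+φ) / [sin²α · sin(α−δ) · (1 + √{sin(φ+δ)sin(φ−β) / (sin(α−δ)sin(α+β))})²].
With α = 89.2°, φ = 37.5°, δ = 21.9°, β = 30.7°: K_a = 0.3785.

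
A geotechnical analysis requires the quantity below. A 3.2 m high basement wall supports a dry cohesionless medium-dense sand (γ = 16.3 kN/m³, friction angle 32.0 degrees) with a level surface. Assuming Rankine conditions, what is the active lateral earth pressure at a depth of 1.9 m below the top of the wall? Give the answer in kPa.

9.52 kPa

K_a = (1 − sin φ)/(1 + sin φ) = 0.3073.
σ_h = K_a γ z = 0.3073 × 16.3 × 1.9 = 9.516 kPa.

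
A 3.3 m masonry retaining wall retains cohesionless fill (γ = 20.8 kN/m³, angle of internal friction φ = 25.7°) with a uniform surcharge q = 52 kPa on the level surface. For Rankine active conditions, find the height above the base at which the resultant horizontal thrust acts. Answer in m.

1.43 m

K_a = 0.3950.
Triangular part P₁ = ½K_aγH² = 44.74 at H/3 = 1.100 m; rectangular part P₂ = K_a q H = 67.79 at H/2 = 1.650 m.
ȳ = (P₁·1.100 + P₂·1.650)/(P₁+P₂) = 1.431 m.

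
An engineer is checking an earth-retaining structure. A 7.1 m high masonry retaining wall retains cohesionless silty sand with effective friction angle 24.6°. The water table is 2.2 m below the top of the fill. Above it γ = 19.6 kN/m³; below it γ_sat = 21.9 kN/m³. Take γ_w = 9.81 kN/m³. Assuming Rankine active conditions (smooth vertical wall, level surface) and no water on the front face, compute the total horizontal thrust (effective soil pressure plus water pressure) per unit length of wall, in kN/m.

K_a = tan²(45° − φ/2) = 0.4121.
γ' = 21.9 − 9.81 = 12.09 kN/m³. Depth below WT = 4.9 m.
σ'_h at WT = K_a γ d_w = 17.77 kPa; at base = 17.77 + K_a γ' × 4.9 = 42.19 kPa.
P₁ (0–2.2 m) = ½×17.77×2.2 = 19.55. P₂ (2.2–7.1 m) = ½(17.77+42.19)×4.9 = 146.9.
P_w = ½ γ_w h₂² = 0.5×9.81×4.9² = 117.8. Total = 19.55+146.9+117.8 = 284.2 kN/m.

284 kN/m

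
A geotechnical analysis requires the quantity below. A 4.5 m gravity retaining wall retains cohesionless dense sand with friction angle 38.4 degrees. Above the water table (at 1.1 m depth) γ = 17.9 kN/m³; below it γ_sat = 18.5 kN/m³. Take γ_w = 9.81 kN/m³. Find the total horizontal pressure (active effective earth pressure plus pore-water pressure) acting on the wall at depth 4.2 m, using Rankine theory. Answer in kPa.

41.3 kPa

K_a = (1 − sin φ)/(1 + sin φ) = 0.2337.
γ' = 18.5 − 9.81 = 8.690 kN/m³.
Effective vertical stress at 4.2 m: σ'_v = 17.9×1.1 + 8.690×3.10 = 46.63 kPa.
σ'_h = K_a σ'_v = 0.2337 × 46.63 = 10.90 kPa; u = γ_w × 3.10 = 30.41 kPa.
Total σ_h = 10.90 + 30.41 = 41.31 kPa.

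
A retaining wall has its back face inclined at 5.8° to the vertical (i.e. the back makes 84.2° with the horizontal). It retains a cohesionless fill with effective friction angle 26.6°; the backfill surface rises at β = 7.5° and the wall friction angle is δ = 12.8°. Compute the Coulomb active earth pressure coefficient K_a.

K_a = sin²(α+φ) / [sin²α · sin(α−δ) · (1 + √{sin(φ+δ)sin(φ−β) / (sin(α−δ)sin(α+β))})²].
With α = 84.2°, φ = 26.6°, δ = 12.8°, β = 7.5°: K_a = 0.4321.

0.432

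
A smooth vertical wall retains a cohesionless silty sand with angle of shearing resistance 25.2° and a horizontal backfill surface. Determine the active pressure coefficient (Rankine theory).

K_a = (1 − sin φ)/(1 + sin φ) = (1 − sin 25.2°)/(1 + sin 25.2°) = 0.4027.

0.403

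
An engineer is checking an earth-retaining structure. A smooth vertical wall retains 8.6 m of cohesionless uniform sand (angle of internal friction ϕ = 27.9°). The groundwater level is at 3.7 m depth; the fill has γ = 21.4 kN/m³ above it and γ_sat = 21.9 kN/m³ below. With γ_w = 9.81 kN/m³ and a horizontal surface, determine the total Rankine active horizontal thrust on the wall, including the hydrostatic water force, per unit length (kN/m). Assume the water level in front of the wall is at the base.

364 kN/m

K_a = tan²(45° − φ/2) = 0.3625.
γ' = 21.9 − 9.81 = 12.09 kN/m³. Depth below WT = 4.9 m.
σ'_h at WT = K_a γ d_w = 28.70 kPa; at base = 28.70 + K_a γ' × 4.9 = 50.17 kPa.
P₁ (0–3.7 m) = ½×28.70×3.7 = 53.09. P₂ (3.7–8.6 m) = ½(28.70+50.17)×4.9 = 193.2.
P_w = ½ γ_w h₂² = 0.5×9.81×4.9² = 117.8. Total = 53.09+193.2+117.8 = 364.1 kN/m.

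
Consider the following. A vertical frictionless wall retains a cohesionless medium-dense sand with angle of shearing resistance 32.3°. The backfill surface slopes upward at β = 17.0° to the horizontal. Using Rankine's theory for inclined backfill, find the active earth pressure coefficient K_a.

K_a = cos β · (cos β − √(cos²β − cos²φ)) / (cos β + √(cos²β − cos²φ)).
cos β = 0.9563, cos φ = 0.8453, √(cos²β − cos²φ) = 0.4473.
K_a = 0.9563 × (0.9563 − 0.4473)/(0.9563 + 0.4473) = 0.3468.

0.347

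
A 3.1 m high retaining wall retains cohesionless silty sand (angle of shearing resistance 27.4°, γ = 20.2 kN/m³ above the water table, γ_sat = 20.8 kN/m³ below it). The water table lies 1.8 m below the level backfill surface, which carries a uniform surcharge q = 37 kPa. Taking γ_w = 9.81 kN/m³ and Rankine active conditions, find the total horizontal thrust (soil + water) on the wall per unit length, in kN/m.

83.7 kN/m

K_a = tan²(45° − φ/2) = 0.3697.
γ' = 20.8 − 9.81 = 10.99 kN/m³. h₂ = H − d_w = 1.3 m.
σ'_h: at surface K_a·q = 13.68; at WT K_a(q+γd_w) = 27.12; at base K_a(q+γd_w+γ'h₂) = 32.40 kPa.
P₁ = ½(13.68+27.12)×1.8 = 36.72; P₂ = ½(27.12+32.40)×1.3 = 38.69; P_w = ½γ_w h₂² = 8.289.
Total = 36.72+38.69+8.289 = 83.70 kN/m.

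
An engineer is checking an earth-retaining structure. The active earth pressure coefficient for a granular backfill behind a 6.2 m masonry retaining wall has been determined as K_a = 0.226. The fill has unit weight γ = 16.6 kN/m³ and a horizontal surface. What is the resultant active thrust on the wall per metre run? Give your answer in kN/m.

P = ½ K_a γ H² = 0.5 × 0.226 × 16.6 × 6.2² = 72.11 kN/m.

72.1 kN/m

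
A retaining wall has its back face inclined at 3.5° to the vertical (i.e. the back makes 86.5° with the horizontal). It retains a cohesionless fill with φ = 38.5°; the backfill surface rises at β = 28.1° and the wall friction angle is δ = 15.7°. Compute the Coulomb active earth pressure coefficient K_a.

0.357

K_a = sin²(α+φ) / [sin²α · sin(α−δ) · (1 + √{sin(φ+δ)sin(φ−β) / (sin(α−δ)sin(α+β))})²].
With α = 86.5°, φ = 38.5°, δ = 15.7°, β = 28.1°: K_a = 0.3572.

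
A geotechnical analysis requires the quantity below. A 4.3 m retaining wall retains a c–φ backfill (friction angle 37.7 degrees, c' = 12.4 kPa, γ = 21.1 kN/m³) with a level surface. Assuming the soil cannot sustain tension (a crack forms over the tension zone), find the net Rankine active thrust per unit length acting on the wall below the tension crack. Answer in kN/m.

9.24 kN/m

K_a = 0.2411; √K_a = 0.4910.
Tension-crack depth z_c = 2c/(γ√K_a) = 2×12.4/(21.1×0.4910) = 2.394 m.
σ_a at base = K_a γ H − 2c√K_a = 0.2411×21.1×4.3 − 2×12.4×0.4910 = 9.695 kPa.
P_a = ½ × 9.695 × (H − z_c) = 0.5×9.695×1.906 = 9.240 kN/m.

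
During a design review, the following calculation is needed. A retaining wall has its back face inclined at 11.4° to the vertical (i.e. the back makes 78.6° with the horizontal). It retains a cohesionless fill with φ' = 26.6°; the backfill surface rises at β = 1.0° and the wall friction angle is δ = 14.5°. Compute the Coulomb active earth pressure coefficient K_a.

0.439

K_a = sin²(α+φ) / [sin²α · sin(α−δ) · (1 + √{sin(φ+δ)sin(φ−β) / (sin(α−δ)sin(α+β))})²].
With α = 78.6°, φ = 26.6°, δ = 14.5°, β = 1.0°: K_a = 0.4390.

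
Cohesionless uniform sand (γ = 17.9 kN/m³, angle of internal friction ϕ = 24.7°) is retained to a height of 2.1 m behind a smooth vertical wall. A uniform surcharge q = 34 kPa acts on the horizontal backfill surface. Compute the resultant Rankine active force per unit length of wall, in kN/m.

45.5 kN/m

K_a = tan²(45° − φ/2) = 0.4106.
Soil triangle: ½ K_a γ H² = 0.5×0.4106×17.9×2.1² = 16.20 kN/m.
Surcharge rectangle: K_a q H = 0.4106×34×2.1 = 29.31 kN/m.
Total = 16.20 + 29.31 = 45.52 kN/m.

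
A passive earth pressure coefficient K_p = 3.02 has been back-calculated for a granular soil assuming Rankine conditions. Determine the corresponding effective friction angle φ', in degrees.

30.2°

K_p = (1+sin φ)/(1−sin φ) ⇒ sin φ = (K_p − 1)/(K_p + 1) = 0.5025.
φ = arcsin(0.5025) = 30.16°.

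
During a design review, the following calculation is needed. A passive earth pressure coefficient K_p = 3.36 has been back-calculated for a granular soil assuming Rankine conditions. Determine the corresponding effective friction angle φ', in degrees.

K_p = (1+sin φ)/(1−sin φ) ⇒ sin φ = (K_p − 1)/(K_p + 1) = 0.5413.
φ = arcsin(0.5413) = 32.77°.

32.8°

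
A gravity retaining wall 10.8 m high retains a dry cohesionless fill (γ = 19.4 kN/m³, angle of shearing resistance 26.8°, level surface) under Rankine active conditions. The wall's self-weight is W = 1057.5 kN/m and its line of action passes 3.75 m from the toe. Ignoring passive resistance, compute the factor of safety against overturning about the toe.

K_a = tan²(45° − 26.8°/2) = 0.3785.
P_a = ½K_aγH² = 0.5×0.3785×19.4×10.8² = 428.2 kN/m, acting at H/3 = 3.600 m above the base.
Overturning moment M_o = P_a × H/3 = 428.2 × 3.600 = 1542.
Resisting moment M_r = W × 3.75 = 1057.5 × 3.75 = 3966.
FS_overturning = M_r/M_o = 3966/1542 = 2.572.

2.57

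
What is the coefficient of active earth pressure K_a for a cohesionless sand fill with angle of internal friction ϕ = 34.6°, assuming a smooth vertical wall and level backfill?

K_a = (1 − sin φ)/(1 + sin φ) = (1 − sin 34.6°)/(1 + sin 34.6°) = 0.2756.

0.276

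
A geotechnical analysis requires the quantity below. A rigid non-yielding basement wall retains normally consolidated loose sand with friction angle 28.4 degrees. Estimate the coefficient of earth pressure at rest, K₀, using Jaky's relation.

K₀ = 1 − sin φ' = 1 − sin 28.4° = 0.5244.

0.524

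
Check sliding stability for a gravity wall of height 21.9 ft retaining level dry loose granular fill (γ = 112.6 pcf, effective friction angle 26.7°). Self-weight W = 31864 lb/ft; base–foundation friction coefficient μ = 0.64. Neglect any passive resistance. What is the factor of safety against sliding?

1.99

K_a = tan²(45° − 26.7°/2) = 0.3800.
P_a = ½K_aγH² = 0.5×0.3800×112.6×21.9² = 10260 lb/ft, acting at H/3 = 7.300 ft above the base.
FS_sliding = μW / P_a = 0.64×31864 / 10260 = 1.988.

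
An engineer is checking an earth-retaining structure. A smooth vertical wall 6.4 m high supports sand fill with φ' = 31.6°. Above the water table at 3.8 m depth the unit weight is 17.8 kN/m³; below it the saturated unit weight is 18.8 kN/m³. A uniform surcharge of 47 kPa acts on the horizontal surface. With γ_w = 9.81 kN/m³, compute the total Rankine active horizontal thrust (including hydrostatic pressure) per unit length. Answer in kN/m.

K_a = tan²(45° − φ/2) = 0.3123.
γ' = 18.8 − 9.81 = 8.990 kN/m³. h₂ = H − d_w = 2.6 m.
σ'_h: at surface K_a·q = 14.68; at WT K_a(q+γd_w) = 35.81; at base K_a(q+γd_w+γ'h₂) = 43.11 kPa.
P₁ = ½(14.68+35.81)×3.8 = 95.93; P₂ = ½(35.81+43.11)×2.6 = 102.6; P_w = ½γ_w h₂² = 33.16.
Total = 95.93+102.6+33.16 = 231.7 kN/m.

232 kN/m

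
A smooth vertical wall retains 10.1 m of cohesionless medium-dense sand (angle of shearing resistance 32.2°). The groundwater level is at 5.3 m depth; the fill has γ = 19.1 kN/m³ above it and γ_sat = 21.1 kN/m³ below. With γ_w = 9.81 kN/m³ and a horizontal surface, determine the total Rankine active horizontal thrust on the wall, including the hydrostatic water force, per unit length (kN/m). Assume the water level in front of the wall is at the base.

K_a = tan²(45° − φ/2) = 0.3047.
γ' = 21.1 − 9.81 = 11.29 kN/m³. Depth below WT = 4.8 m.
σ'_h at WT = K_a γ d_w = 30.85 kPa; at base = 30.85 + K_a γ' × 4.8 = 47.36 kPa.
P₁ (0–5.3 m) = ½×30.85×5.3 = 81.75. P₂ (5.3–10.1 m) = ½(30.85+47.36)×4.8 = 187.7.
P_w = ½ γ_w h₂² = 0.5×9.81×4.8² = 113.0. Total = 81.75+187.7+113.0 = 382.5 kN/m.

382 kN/m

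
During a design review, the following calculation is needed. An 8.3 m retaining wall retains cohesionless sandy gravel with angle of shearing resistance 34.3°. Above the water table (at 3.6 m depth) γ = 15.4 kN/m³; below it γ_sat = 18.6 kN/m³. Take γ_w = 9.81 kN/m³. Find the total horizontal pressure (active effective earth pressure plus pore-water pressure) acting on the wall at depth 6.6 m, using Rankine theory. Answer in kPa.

52.3 kPa

K_a = (1 − sin φ)/(1 + sin φ) = 0.2792.
γ' = 18.6 − 9.81 = 8.790 kN/m³.
Effective vertical stress at 6.6 m: σ'_v = 15.4×3.6 + 8.790×3.00 = 81.81 kPa.
σ'_h = K_a σ'_v = 0.2792 × 81.81 = 22.84 kPa; u = γ_w × 3.00 = 29.43 kPa.
Total σ_h = 22.84 + 29.43 = 52.27 kPa.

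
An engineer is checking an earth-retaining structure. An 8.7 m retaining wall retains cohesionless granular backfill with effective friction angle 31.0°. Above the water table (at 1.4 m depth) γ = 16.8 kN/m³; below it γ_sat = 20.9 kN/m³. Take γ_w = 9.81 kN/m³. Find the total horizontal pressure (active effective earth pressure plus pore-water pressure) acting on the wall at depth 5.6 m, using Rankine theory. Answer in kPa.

K_a = (1 − sin φ)/(1 + sin φ) = 0.3201.
γ' = 20.9 − 9.81 = 11.09 kN/m³.
Effective vertical stress at 5.6 m: σ'_v = 16.8×1.4 + 11.09×4.20 = 70.10 kPa.
σ'_h = K_a σ'_v = 0.3201 × 70.10 = 22.44 kPa; u = γ_w × 4.20 = 41.20 kPa.
Total σ_h = 22.44 + 41.20 = 63.64 kPa.

63.6 kPa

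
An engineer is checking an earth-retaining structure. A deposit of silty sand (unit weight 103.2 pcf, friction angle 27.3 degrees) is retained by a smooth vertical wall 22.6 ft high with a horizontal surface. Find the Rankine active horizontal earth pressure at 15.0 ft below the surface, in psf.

575 psf

K_a = (1 − sin φ)/(1 + sin φ) = 0.3711.
σ_h = K_a γ z = 0.3711 × 103.2 × 15.0 = 574.5 psf.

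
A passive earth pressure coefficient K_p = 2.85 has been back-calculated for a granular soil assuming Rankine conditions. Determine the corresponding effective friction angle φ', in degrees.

28.7°

K_p = (1+sin φ)/(1−sin φ) ⇒ sin φ = (K_p − 1)/(K_p + 1) = 0.4805.
φ = arcsin(0.4805) = 28.72°.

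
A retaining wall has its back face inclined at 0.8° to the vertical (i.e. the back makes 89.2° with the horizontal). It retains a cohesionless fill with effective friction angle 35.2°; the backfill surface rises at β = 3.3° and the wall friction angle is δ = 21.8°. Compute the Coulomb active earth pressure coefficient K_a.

0.257

K_a = sin²(α+φ) / [sin²α · sin(α−δ) · (1 + √{sin(φ+δ)sin(φ−β) / (sin(α−δ)sin(α+β))})²].
With α = 89.2°, φ = 35.2°, δ = 21.8°, β = 3.3°: K_a = 0.2573.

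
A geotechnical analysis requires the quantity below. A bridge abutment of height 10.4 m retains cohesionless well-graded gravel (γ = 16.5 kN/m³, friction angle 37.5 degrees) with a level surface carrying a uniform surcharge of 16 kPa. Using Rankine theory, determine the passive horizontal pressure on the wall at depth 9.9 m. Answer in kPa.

737 kPa

K_p = (1 + sin φ)/(1 − sin φ) = 4.112.
σ_v = γz + q = 16.5 × 9.9 + 16 = 179.3 kPa.
σ_h = K_p σ_v = 4.112 × 179.3 = 737.5 kPa.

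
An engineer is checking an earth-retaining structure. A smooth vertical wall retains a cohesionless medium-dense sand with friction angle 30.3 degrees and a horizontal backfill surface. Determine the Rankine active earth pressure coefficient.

0.329

K_a = tan²(45° − φ/2) = tan²(29.85°) = 0.3293.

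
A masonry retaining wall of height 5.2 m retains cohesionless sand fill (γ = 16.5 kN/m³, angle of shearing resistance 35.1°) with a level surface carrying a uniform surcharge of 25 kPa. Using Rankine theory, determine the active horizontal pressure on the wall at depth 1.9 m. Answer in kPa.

15.2 kPa

K_a = (1 − sin φ)/(1 + sin φ) = 0.2698.
σ_v = γz + q = 16.5 × 1.9 + 25 = 56.35 kPa.
σ_h = K_a σ_v = 0.2698 × 56.35 = 15.21 kPa.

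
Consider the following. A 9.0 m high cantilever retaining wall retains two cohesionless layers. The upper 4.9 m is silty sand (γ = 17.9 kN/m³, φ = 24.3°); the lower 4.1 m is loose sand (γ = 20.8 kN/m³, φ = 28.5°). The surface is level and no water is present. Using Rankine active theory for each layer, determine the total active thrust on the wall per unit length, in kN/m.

K_a1 = tan²(45°−24.3°/2) = 0.4169; K_a2 = tan²(45°−28.5°/2) = 0.3540.
Layer 1: σ at base = K_a1 γ₁ h₁ = 36.57 kPa; P₁ = ½×36.57×4.9 = 89.59.
Layer 2: σ_v at top = γ₁h₁ = 87.71; σ_h top = K_a2×87.71 = 31.05; σ_h base = K_a2×(87.71+20.8×4.1) = 61.23.
P₂ = ½(31.05+61.23)×4.1 = 189.2. Total P_a = 89.59+189.2 = 278.8 kN/m.

279 kN/m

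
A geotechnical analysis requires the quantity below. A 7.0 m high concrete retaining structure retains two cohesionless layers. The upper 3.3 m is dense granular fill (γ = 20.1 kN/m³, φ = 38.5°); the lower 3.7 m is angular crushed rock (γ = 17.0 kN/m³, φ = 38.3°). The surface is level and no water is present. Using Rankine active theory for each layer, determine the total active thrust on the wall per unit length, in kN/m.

110 kN/m

K_a1 = tan²(45°−38.5°/2) = 0.2327; K_a2 = tan²(45°−38.3°/2) = 0.2347.
Layer 1: σ at base = K_a1 γ₁ h₁ = 15.43 kPa; P₁ = ½×15.43×3.3 = 25.46.
Layer 2: σ_v at top = γ₁h₁ = 66.33; σ_h top = K_a2×66.33 = 15.57; σ_h base = K_a2×(66.33+17.0×3.7) = 30.33.
P₂ = ½(15.57+30.33)×3.7 = 84.92. Total P_a = 25.46+84.92 = 110.4 kN/m.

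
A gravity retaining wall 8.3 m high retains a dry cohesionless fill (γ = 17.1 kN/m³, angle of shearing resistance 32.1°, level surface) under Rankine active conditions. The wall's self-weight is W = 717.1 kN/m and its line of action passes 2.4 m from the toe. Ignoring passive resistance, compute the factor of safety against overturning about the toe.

K_a = tan²(45° − 32.1°/2) = 0.3060.
P_a = ½K_aγH² = 0.5×0.3060×17.1×8.3² = 180.2 kN/m, acting at H/3 = 2.767 m above the base.
Overturning moment M_o = P_a × H/3 = 180.2 × 2.767 = 498.6.
Resisting moment M_r = W × 2.4 = 717.1 × 2.4 = 1721.
FS_overturning = M_r/M_o = 1721/498.6 = 3.451.

3.45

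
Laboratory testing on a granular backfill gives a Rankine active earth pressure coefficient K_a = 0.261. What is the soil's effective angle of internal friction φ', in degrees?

35.9°

K_a = tan²(45° − φ/2) ⇒ 45° − φ/2 = arctan(√0.261) = 27.06°.
φ = 2(45° − 27.06°) = 35.88°.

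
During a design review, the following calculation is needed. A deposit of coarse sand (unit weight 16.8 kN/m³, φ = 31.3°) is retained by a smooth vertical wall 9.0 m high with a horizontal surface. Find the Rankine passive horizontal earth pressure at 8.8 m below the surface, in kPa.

468 kPa

K_p = (1 + sin φ)/(1 − sin φ) = 3.162.
σ_h = K_p γ z = 3.162 × 16.8 × 8.8 = 467.5 kPa.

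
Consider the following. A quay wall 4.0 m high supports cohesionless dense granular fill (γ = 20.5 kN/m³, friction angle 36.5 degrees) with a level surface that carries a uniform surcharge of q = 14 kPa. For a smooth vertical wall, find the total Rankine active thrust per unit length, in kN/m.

55.9 kN/m

K_a = tan²(45° − φ/2) = 0.2541.
Soil triangle: ½ K_a γ H² = 0.5×0.2541×20.5×4.0² = 41.67 kN/m.
Surcharge rectangle: K_a q H = 0.2541×14×4.0 = 14.23 kN/m.
Total = 41.67 + 14.23 = 55.89 kN/m.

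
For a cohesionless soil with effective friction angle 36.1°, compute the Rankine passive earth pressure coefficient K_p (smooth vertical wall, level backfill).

3.87

K_p = (1 + sin φ)/(1 − sin φ) = tan²(45° + 36.1°/2) = 3.869.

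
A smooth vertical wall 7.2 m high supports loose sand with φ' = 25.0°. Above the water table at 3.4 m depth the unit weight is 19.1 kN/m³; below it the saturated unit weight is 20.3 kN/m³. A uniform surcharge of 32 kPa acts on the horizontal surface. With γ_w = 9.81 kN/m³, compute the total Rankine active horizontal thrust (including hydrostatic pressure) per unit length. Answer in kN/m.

340 kN/m

K_a = tan²(45° − φ/2) = 0.4059.
γ' = 20.3 − 9.81 = 10.49 kN/m³. h₂ = H − d_w = 3.8 m.
σ'_h: at surface K_a·q = 12.99; at WT K_a(q+γd_w) = 39.34; at base K_a(q+γd_w+γ'h₂) = 55.52 kPa.
P₁ = ½(12.99+39.34)×3.4 = 88.96; P₂ = ½(39.34+55.52)×3.8 = 180.2; P_w = ½γ_w h₂² = 70.83.
Total = 88.96+180.2+70.83 = 340.0 kN/m.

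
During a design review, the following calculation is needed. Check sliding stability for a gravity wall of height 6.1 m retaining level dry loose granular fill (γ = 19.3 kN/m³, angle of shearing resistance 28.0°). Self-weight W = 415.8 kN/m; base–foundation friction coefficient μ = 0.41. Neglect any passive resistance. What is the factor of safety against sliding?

K_a = tan²(45° − 28.0°/2) = 0.3610.
P_a = ½K_aγH² = 0.5×0.3610×19.3×6.1² = 129.6 kN/m, acting at H/3 = 2.033 m above the base.
FS_sliding = μW / P_a = 0.41×415.8 / 129.6 = 1.315.

1.32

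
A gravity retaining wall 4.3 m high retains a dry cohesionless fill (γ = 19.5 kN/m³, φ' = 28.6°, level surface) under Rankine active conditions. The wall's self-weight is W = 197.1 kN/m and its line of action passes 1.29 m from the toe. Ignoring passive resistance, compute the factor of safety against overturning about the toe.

K_a = tan²(45° − 28.6°/2) = 0.3525.
P_a = ½K_aγH² = 0.5×0.3525×19.5×4.3² = 63.56 kN/m, acting at H/3 = 1.433 m above the base.
Overturning moment M_o = P_a × H/3 = 63.56 × 1.433 = 91.10.
Resisting moment M_r = W × 1.29 = 197.1 × 1.29 = 254.3.
FS_overturning = M_r/M_o = 254.3/91.10 = 2.791.

2.79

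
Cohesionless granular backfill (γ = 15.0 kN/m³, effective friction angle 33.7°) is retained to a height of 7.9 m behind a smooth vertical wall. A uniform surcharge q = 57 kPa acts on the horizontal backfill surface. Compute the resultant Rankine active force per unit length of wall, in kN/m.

K_a = tan²(45° − φ/2) = 0.2863.
Soil triangle: ½ K_a γ H² = 0.5×0.2863×15.0×7.9² = 134.0 kN/m.
Surcharge rectangle: K_a q H = 0.2863×57×7.9 = 128.9 kN/m.
Total = 134.0 + 128.9 = 262.9 kN/m.

263 kN/m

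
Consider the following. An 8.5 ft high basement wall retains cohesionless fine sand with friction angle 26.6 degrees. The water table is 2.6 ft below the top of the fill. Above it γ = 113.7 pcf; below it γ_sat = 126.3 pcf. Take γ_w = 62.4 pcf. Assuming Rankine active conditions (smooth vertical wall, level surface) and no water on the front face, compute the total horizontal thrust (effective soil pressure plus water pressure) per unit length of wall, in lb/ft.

2320 lb/ft

K_a = tan²(45° − φ/2) = 0.3814.
γ' = 126.3 − 62.4 = 63.90 pcf. Depth below WT = 5.9 ft.
σ'_h at WT = K_a γ d_w = 112.8 psf; at base = 112.8 + K_a γ' × 5.9 = 256.6 psf.
P₁ (0–2.6 ft) = ½×112.8×2.6 = 146.6. P₂ (2.6–8.5 ft) = ½(112.8+256.6)×5.9 = 1090.
P_w = ½ γ_w h₂² = 0.5×62.4×5.9² = 1086. Total = 146.6+1090+1086 = 2322 lb/ft.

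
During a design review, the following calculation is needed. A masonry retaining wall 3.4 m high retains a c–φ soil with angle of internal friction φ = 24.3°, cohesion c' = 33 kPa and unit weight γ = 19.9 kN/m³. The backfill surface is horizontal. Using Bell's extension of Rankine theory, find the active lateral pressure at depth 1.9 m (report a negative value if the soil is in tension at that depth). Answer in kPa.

K_a = (1 − sin φ)/(1 + sin φ) = 0.4169.
σ_a = K_a γ z − 2c√K_a = 0.4169×19.9×1.9 − 2×33×0.6457 = -26.85 kPa.

-26.9 kPa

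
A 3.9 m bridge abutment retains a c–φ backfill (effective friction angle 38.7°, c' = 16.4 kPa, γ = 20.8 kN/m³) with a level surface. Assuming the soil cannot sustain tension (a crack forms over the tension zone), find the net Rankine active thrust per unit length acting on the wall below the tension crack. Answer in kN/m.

0.910 kN/m

K_a = 0.2306; √K_a = 0.4802.
Tension-crack depth z_c = 2c/(γ√K_a) = 2×16.4/(20.8×0.4802) = 3.284 m.
σ_a at base = K_a γ H − 2c√K_a = 0.2306×20.8×3.9 − 2×16.4×0.4802 = 2.955 kPa.
P_a = ½ × 2.955 × (H − z_c) = 0.5×2.955×0.6161 = 0.9102 kN/m.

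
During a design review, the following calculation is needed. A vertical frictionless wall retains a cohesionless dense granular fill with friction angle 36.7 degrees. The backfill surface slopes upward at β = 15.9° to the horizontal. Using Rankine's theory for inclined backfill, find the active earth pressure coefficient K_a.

K_a = cos β · (cos β − √(cos²β − cos²φ)) / (cos β + √(cos²β − cos²φ)).
cos β = 0.9617, cos φ = 0.8018, √(cos²β − cos²φ) = 0.5311.
K_a = 0.9617 × (0.9617 − 0.5311)/(0.9617 + 0.5311) = 0.2774.

0.277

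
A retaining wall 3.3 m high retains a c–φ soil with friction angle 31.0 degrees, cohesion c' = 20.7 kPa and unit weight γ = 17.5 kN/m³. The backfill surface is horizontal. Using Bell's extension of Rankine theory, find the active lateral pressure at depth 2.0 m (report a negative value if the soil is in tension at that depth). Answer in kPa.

K_a = (1 − sin φ)/(1 + sin φ) = 0.3201.
σ_a = K_a γ z − 2c√K_a = 0.3201×17.5×2.0 − 2×20.7×0.5658 = -12.22 kPa.

-12.2 kPa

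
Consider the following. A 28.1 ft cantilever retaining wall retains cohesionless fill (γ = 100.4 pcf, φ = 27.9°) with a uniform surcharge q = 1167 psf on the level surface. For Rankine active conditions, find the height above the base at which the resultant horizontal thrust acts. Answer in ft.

K_a = 0.3625.
Triangular part P₁ = ½K_aγH² = 14370 at H/3 = 9.367 ft; rectangular part P₂ = K_a q H = 11890 at H/2 = 14.05 ft.
ȳ = (P₁·9.367 + P₂·14.05)/(P₁+P₂) = 11.49 ft.

11.5 ft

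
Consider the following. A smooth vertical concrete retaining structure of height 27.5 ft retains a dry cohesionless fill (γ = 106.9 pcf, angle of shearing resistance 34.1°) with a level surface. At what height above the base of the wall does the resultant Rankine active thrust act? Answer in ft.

9.17 ft

K_a = 0.2815.
The pressure distribution is triangular, so the resultant acts at H/3 above the base = 27.5/3 = 9.167 ft.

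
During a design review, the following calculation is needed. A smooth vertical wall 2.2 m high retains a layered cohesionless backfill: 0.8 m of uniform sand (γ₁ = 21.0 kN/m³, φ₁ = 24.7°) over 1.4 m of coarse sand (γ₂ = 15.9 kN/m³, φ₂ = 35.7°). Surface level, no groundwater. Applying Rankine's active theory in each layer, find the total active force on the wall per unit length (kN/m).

K_a1 = tan²(45°−24.7°/2) = 0.4106; K_a2 = tan²(45°−35.7°/2) = 0.2630.
Layer 1: σ at base = K_a1 γ₁ h₁ = 6.898 kPa; P₁ = ½×6.898×0.8 = 2.759.
Layer 2: σ_v at top = γ₁h₁ = 16.80; σ_h top = K_a2×16.80 = 4.418; σ_h base = K_a2×(16.80+15.9×1.4) = 10.27.
P₂ = ½(4.418+10.27)×1.4 = 10.28. Total P_a = 2.759+10.28 = 13.04 kN/m.

13.0 kN/m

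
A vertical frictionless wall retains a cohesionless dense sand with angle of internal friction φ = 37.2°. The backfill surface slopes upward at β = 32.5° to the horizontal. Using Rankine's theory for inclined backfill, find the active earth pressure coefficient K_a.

0.426

K_a = cos β · (cos β − √(cos²β − cos²φ)) / (cos β + √(cos²β − cos²φ)).
cos β = 0.8434, cos φ = 0.7965, √(cos²β − cos²φ) = 0.2772.
K_a = 0.8434 × (0.8434 − 0.2772)/(0.8434 + 0.2772) = 0.4261.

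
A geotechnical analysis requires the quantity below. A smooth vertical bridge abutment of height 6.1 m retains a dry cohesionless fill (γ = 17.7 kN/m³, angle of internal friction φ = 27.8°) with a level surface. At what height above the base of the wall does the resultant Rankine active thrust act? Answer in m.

K_a = 0.3639.
The pressure distribution is triangular, so the resultant acts at H/3 above the base = 6.1/3 = 2.033 m.

2.03 m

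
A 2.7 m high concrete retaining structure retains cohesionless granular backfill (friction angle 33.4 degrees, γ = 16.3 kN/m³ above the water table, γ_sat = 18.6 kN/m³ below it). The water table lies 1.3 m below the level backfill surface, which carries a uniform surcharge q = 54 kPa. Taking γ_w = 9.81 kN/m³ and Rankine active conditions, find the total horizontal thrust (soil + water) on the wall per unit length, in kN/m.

67.0 kN/m

K_a = tan²(45° − φ/2) = 0.2899.
γ' = 18.6 − 9.81 = 8.790 kN/m³. h₂ = H − d_w = 1.4 m.
σ'_h: at surface K_a·q = 15.66; at WT K_a(q+γd_w) = 21.80; at base K_a(q+γd_w+γ'h₂) = 25.37 kPa.
P₁ = ½(15.66+21.80)×1.3 = 24.35; P₂ = ½(21.80+25.37)×1.4 = 33.02; P_w = ½γ_w h₂² = 9.614.
Total = 24.35+33.02+9.614 = 66.98 kN/m.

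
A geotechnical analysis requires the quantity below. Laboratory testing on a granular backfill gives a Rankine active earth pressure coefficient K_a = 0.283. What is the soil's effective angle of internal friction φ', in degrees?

34.0°

K_a = tan²(45° − φ/2) ⇒ 45° − φ/2 = arctan(√0.283) = 28.01°.
φ = 2(45° − 28.01°) = 33.98°.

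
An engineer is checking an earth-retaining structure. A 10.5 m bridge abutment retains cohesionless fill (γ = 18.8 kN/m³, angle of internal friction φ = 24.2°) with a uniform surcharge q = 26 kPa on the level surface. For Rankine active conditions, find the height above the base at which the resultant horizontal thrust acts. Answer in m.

K_a = 0.4185.
Triangular part P₁ = ½K_aγH² = 433.7 at H/3 = 3.500 m; rectangular part P₂ = K_a q H = 114.3 at H/2 = 5.250 m.
ȳ = (P₁·3.500 + P₂·5.250)/(P₁+P₂) = 3.865 m.

3.86 m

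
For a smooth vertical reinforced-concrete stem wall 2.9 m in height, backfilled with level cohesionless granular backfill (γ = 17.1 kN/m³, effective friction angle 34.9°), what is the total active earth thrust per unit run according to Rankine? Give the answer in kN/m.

K_a = tan²(45° − φ/2) = 0.2721.
P_a = ½ K_a γ H² = 0.5 × 0.2721 × 17.1 × 2.9² = 19.57 kN/m.

19.6 kN/m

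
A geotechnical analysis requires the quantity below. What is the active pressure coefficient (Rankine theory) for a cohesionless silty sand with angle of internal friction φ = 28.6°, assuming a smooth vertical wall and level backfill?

K_a = (1 − sin φ)/(1 + sin φ) = (1 − sin 28.6°)/(1 + sin 28.6°) = 0.3525.

0.353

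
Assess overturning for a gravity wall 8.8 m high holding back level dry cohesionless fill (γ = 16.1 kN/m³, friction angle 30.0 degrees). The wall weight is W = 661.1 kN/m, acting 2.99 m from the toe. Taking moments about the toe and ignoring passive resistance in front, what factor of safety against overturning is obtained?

3.24

K_a = tan²(45° − 30.0°/2) = 0.3333.
P_a = ½K_aγH² = 0.5×0.3333×16.1×8.8² = 207.8 kN/m, acting at H/3 = 2.933 m above the base.
Overturning moment M_o = P_a × H/3 = 207.8 × 2.933 = 609.5.
Resisting moment M_r = W × 2.99 = 661.1 × 2.99 = 1977.
FS_overturning = M_r/M_o = 1977/609.5 = 3.243.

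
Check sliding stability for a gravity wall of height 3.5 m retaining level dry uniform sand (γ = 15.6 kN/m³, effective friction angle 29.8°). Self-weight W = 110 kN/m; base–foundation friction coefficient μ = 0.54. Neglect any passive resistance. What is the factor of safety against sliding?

1.85

K_a = tan²(45° − 29.8°/2) = 0.3360.
P_a = ½K_aγH² = 0.5×0.3360×15.6×3.5² = 32.11 kN/m, acting at H/3 = 1.167 m above the base.
FS_sliding = μW / P_a = 0.54×110 / 32.11 = 1.850.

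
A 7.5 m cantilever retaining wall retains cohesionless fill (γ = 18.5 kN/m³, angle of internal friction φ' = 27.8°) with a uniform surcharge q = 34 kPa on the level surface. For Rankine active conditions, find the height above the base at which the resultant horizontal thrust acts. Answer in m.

K_a = 0.3639.
Triangular part P₁ = ½K_aγH² = 189.3 at H/3 = 2.500 m; rectangular part P₂ = K_a q H = 92.79 at H/2 = 3.750 m.
ȳ = (P₁·2.500 + P₂·3.750)/(P₁+P₂) = 2.911 m.

2.91 m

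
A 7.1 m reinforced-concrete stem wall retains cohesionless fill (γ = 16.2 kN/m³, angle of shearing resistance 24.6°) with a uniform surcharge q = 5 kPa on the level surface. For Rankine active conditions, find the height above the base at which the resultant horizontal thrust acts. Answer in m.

2.46 m

K_a = 0.4121.
Triangular part P₁ = ½K_aγH² = 168.3 at H/3 = 2.367 m; rectangular part P₂ = K_a q H = 14.63 at H/2 = 3.550 m.
ȳ = (P₁·2.367 + P₂·3.550)/(P₁+P₂) = 2.461 m.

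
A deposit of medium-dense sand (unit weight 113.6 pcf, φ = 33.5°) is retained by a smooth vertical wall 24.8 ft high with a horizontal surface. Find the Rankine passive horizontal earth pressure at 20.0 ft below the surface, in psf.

K_p = (1 + sin φ)/(1 − sin φ) = 3.464.
σ_h = K_p γ z = 3.464 × 113.6 × 20.0 = 7869 psf.

7870 psf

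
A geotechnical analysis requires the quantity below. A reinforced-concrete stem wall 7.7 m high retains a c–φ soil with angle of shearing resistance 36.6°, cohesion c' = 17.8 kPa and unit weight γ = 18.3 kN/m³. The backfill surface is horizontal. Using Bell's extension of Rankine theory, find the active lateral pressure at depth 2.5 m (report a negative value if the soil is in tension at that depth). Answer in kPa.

K_a = (1 − sin φ)/(1 + sin φ) = 0.2530.
σ_a = K_a γ z − 2c√K_a = 0.2530×18.3×2.5 − 2×17.8×0.5029 = -6.332 kPa.

-6.33 kPa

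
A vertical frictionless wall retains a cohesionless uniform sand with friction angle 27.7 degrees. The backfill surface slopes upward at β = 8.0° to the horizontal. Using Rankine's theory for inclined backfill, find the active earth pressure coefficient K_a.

K_a = cos β · (cos β − √(cos²β − cos²φ)) / (cos β + √(cos²β − cos²φ)).
cos β = 0.9903, cos φ = 0.8854, √(cos²β − cos²φ) = 0.4435.
K_a = 0.9903 × (0.9903 − 0.4435)/(0.9903 + 0.4435) = 0.3776.

0.378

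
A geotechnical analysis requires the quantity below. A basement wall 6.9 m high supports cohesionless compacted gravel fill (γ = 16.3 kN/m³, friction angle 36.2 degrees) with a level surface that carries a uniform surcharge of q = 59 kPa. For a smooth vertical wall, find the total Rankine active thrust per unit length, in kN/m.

K_a = tan²(45° − φ/2) = 0.2574.
Soil triangle: ½ K_a γ H² = 0.5×0.2574×16.3×6.9² = 99.87 kN/m.
Surcharge rectangle: K_a q H = 0.2574×59×6.9 = 104.8 kN/m.
Total = 99.87 + 104.8 = 204.7 kN/m.

205 kN/m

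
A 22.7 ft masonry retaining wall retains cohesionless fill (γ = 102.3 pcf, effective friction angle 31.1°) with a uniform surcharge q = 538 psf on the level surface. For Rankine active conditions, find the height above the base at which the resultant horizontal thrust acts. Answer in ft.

8.76 ft

K_a = 0.3188.
Triangular part P₁ = ½K_aγH² = 8403 at H/3 = 7.567 ft; rectangular part P₂ = K_a q H = 3893 at H/2 = 11.35 ft.
ȳ = (P₁·7.567 + P₂·11.35)/(P₁+P₂) = 8.765 ft.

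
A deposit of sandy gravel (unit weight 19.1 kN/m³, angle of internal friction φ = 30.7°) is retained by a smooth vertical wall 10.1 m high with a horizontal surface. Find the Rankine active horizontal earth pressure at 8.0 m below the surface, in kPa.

K_a = (1 − sin φ)/(1 + sin φ) = 0.3240.
σ_h = K_a γ z = 0.3240 × 19.1 × 8.0 = 49.51 kPa.

49.5 kPa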